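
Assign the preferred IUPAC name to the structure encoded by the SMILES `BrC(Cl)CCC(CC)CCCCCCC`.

1-bromo-1-chloro-4-ethylundecane

The longest carbon chain is 11 atoms: the parent is undecane.
The numbering direction is chosen so that the substituent locant set {1,1,4} is lower than {8,11,11} at the first point of difference.
This places a bromo group at C-1; a chloro group at C-1; an ethyl group at C-4.
The substituents are ordered alphabetically, ignoring any di-/tri- multipliers.
Assembling the pieces gives 1-bromo-1-chloro-4-ethylundecane.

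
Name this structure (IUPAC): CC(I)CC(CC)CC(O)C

4-ethyl-6-iodoheptan-2-ol

Counting along the main chain through the –OH group gives 7 carbons: the parent is heptane.
The principal characteristic group is an alcohol (–OH), named with the suffix -ol.
Number the chain so that numbering from this end puts the hydroxyl group at C-2 rather than C-6.
This places the hydroxyl at C-2; an ethyl group at C-4; an iodo group at C-6.
The substituents are ordered alphabetically, ignoring any di-/tri- multipliers.
Putting it together: 4-ethyl-6-iodoheptan-2-ol.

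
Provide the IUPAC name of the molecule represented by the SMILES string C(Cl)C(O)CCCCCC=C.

1-chloronon-8-en-2-ol

Counting along the main chain through the –OH group and the multiple bond gives 9 carbons: the parent is nonane.
An alcohol (–OH) is the principal characteristic group, giving the suffix -ol.
A C=C double bond in the chain gives the infix -ene-.
Choose the numbering such that numbering from this end puts the hydroxyl group at C-2 rather than C-8.
This places the hydroxyl at C-2; the double bond between C-8 and C-9; a chloro group at C-1.
Assembling the pieces gives 1-chloronon-8-en-2-ol.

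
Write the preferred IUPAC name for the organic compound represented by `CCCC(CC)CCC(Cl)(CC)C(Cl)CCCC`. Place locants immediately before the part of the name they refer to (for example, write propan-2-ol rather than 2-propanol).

The longest continuous carbon chain has 12 atoms, so the parent hydride is dodecane.
The numbering direction is chosen so that the substituent locant set {4,7,7,8} is lower than {5,6,6,9} at the first point of difference.
That gives chloro groups at C-7 and C-8; ethyl groups at C-4 and C-7.
The substituents are ordered alphabetically, ignoring any di-/tri- multipliers.
The name is 7,8-dichloro-4,7-diethyldodecane.

7,8-dichloro-4,7-diethyldodecane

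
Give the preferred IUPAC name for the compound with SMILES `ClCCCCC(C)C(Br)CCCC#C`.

6-bromo-11-chloro-7-methylundec-1-yne

The longest carbon chain that includes the multiple bond has 11 carbons, so the parent hydride is undecane.
A C≡C triple bond in the chain gives the infix -yne-.
Choose the numbering such that numbering from this end puts the triple bond at C-1 rather than C-10.
With this numbering: the triple bond between C-1 and C-2; a bromo group at C-6; a chloro group at C-11; a methyl group at C-7.
Substituent prefixes are cited in alphabetical order (multiplying prefixes like di-/tri- are ignored for ordering).
Assembling the pieces gives 6-bromo-11-chloro-7-methylundec-1-yne.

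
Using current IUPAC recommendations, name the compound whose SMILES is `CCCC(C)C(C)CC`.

3,4-dimethylheptane

The longest carbon chain is 7 atoms: the parent is heptane.
Choose the numbering such that the substituent locant set {3,4} is lower than {4,5} at the first point of difference.
This places methyl groups at C-3 and C-4.
Putting it together: 3,4-dimethylheptane.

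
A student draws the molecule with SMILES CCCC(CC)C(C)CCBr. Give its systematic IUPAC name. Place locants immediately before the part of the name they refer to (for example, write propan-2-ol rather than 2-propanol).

1-bromo-4-ethyl-3-methylheptane

The longest continuous carbon chain has 7 atoms, so the parent hydride is heptane.
The numbering direction is chosen so that the substituent locant set {1,3,4} is lower than {4,5,7} at the first point of difference.
With this numbering: a bromo group at C-1; an ethyl group at C-4; a methyl group at C-3.
Prefixes are listed alphabetically: bromo, ethyl, methyl.
Putting it together: 1-bromo-4-ethyl-3-methylheptane.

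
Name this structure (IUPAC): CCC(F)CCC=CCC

7-fluoronon-3-ene

The longest carbon chain that includes the multiple bond has 9 carbons, so the parent hydride is nonane.
The chain contains a C=C double bond, so the unsaturation ending is -ene.
The numbering direction is chosen so that numbering from this end puts the double bond at C-3 rather than C-6.
With this numbering: the double bond between C-3 and C-4; a fluoro group at C-7.
Assembling the pieces gives 7-fluoronon-3-ene.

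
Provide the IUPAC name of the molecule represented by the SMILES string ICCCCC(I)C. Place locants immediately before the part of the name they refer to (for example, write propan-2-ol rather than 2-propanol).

1,5-diiodohexane

The longest carbon chain is 6 atoms: the parent is hexane.
Choose the numbering such that the substituent locant set {1,5} is lower than {2,6} at the first point of difference.
With this numbering: iodo groups at C-1 and C-5.
The name is 1,5-diiodohexane.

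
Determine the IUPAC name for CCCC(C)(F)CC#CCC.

6-fluoro-6-methylnon-3-yne

Counting along the main chain through the multiple bond gives 9 carbons: the parent is nonane.
A C≡C triple bond in the chain gives the infix -yne-.
The numbering direction is chosen so that numbering from this end puts the triple bond at C-3 rather than C-6.
This places the triple bond between C-3 and C-4; a fluoro group at C-6; a methyl group at C-6.
Prefixes are listed alphabetically: fluoro, methyl.
Putting it together: 6-fluoro-6-methylnon-3-yne.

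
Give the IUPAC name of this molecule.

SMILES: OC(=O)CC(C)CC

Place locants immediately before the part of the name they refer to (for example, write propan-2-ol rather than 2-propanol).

The longest carbon chain that includes the –COOH group has 5 carbons, so the parent hydride is pentane.
A carboxylic acid (terminal –COOH) is the principal characteristic group, giving the suffix -oic acid.
Number the chain so that the carboxylic acid carbon is C-1 by definition.
With this numbering: a methyl group at C-3.
Putting it together: 3-methylpentanoic acid.

3-methylpentanoic acid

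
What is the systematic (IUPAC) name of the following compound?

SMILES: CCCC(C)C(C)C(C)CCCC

4,5,6-trimethyldecane

The longest continuous carbon chain has 10 atoms, so the parent hydride is decane.
Choose the numbering such that the substituent locant set {4,5,6} is lower than {5,6,7} at the first point of difference.
This places methyl groups at C-4 and C-5 and C-6.
The name is 4,5,6-trimethyldecane.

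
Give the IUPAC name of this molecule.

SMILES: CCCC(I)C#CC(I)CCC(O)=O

4,7-diiododec-5-ynoic acid

The longest carbon chain that includes the –COOH group and the multiple bond has 10 carbons, so the parent hydride is decane.
The principal characteristic group is a carboxylic acid (terminal –COOH), named with the suffix -oic acid.
The chain contains a C≡C triple bond, so the unsaturation ending is -yne.
Choose the numbering such that the carboxylic acid carbon is C-1 by definition.
This places the triple bond between C-5 and C-6; iodo groups at C-4 and C-7.
The name is 4,7-diiododec-5-ynoic acid.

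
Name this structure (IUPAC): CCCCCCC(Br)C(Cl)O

The longest chain bearing the –OH group is 8 carbons long (octane).
The highest-priority functional group is an alcohol (–OH), so the name ends in -ol.
The numbering direction is chosen so that numbering from this end puts the hydroxyl group at C-1 rather than C-8.
This places the hydroxyl at C-1; a bromo group at C-2; a chloro group at C-1.
Substituent prefixes are cited in alphabetical order (multiplying prefixes like di-/tri- are ignored for ordering).
Assembling the pieces gives 2-bromo-1-chlorooctan-1-ol.

2-bromo-1-chlorooctan-1-ol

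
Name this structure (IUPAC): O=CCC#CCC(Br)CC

The longest carbon chain that includes the –CHO group and the multiple bond has 8 carbons, so the parent hydride is octane.
An aldehyde (terminal –CHO) is the principal characteristic group, giving the suffix -al.
The chain contains a C≡C triple bond, so the unsaturation ending is -yne.
The numbering direction is chosen so that the aldehyde carbon is C-1 by definition.
That gives the triple bond between C-3 and C-4; a bromo group at C-6.
The name is 6-bromooct-3-ynal.

6-bromooct-3-ynal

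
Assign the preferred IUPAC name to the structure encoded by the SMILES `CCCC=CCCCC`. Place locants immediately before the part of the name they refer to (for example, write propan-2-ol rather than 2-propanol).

non-4-ene

Counting along the main chain through the multiple bond gives 9 carbons: the parent is nonane.
A C=C double bond in the chain gives the infix -ene-.
Number the chain so that numbering from this end puts the double bond at C-4 rather than C-5.
With this numbering: the double bond between C-4 and C-5.
Putting it together: non-4-ene.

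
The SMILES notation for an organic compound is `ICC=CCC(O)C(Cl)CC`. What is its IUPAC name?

The longest carbon chain that includes the –OH group and the multiple bond has 8 carbons, so the parent hydride is octane.
An alcohol (–OH) is the principal characteristic group, giving the suffix -ol.
A C=C double bond in the chain gives the infix -ene-.
Choose the numbering such that numbering from this end puts the hydroxyl group at C-4 rather than C-5.
This places the hydroxyl at C-4; the double bond between C-6 and C-7; a chloro group at C-3; an iodo group at C-8.
Prefixes are listed alphabetically: chloro, iodo.
Putting it together: 3-chloro-8-iodooct-6-en-4-ol.

3-chloro-8-iodooct-6-en-4-ol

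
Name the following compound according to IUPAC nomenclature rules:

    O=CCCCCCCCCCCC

The longest carbon chain that includes the –CHO group has 12 carbons, so the parent hydride is dodecane.
The highest-priority functional group is an aldehyde (terminal –CHO), so the name ends in -al.
Number the chain so that the aldehyde carbon is C-1 by definition.
The name is dodecanal.

dodecanal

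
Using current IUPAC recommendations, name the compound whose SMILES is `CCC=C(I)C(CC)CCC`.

Counting along the main chain through the multiple bond gives 8 carbons: the parent is octane.
The chain contains a C=C double bond, so the unsaturation ending is -ene.
Number the chain so that numbering from this end puts the double bond at C-3 rather than C-5.
That gives the double bond between C-3 and C-4; an ethyl group at C-5; an iodo group at C-4.
Prefixes are listed alphabetically: ethyl, iodo.
Assembling the pieces gives 5-ethyl-4-iodooct-3-ene.

5-ethyl-4-iodooct-3-ene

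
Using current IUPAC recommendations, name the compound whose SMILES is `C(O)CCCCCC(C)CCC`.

Counting along the main chain through the –OH group gives 10 carbons: the parent is decane.
The highest-priority functional group is an alcohol (–OH), so the name ends in -ol.
Number the chain so that numbering from this end puts the hydroxyl group at C-1 rather than C-10.
With this numbering: the hydroxyl at C-1; a methyl group at C-7.
The name is 7-methyldecan-1-ol.

7-methyldecan-1-ol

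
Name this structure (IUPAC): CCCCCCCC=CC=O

dec-2-enal

Counting along the main chain through the –CHO group and the multiple bond gives 10 carbons: the parent is decane.
The principal characteristic group is an aldehyde (terminal –CHO), named with the suffix -al.
A C=C double bond in the chain gives the infix -ene-.
Choose the numbering such that the aldehyde carbon is C-1 by definition.
This places the double bond between C-2 and C-3.
Putting it together: dec-2-enal.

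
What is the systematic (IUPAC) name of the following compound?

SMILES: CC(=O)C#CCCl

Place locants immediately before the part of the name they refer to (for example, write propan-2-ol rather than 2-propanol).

5-chloropent-3-yn-2-one

The longest chain bearing the carbonyl and the multiple bond is 5 carbons long (pentane).
The principal characteristic group is a ketone (C=O on an internal carbon), named with the suffix -one.
The chain contains a C≡C triple bond, so the unsaturation ending is -yne.
The numbering direction is chosen so that numbering from this end puts the carbonyl group at C-2 rather than C-4.
With this numbering: the carbonyl at C-2; the triple bond between C-3 and C-4; a chloro group at C-5.
Assembling the pieces gives 5-chloropent-3-yn-2-one.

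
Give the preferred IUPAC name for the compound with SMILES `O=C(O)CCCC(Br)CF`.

5-bromo-6-fluorohexanoic acid

The longest carbon chain that includes the –COOH group has 6 carbons, so the parent hydride is hexane.
A carboxylic acid (terminal –COOH) is the principal characteristic group, giving the suffix -oic acid.
The numbering direction is chosen so that the carboxylic acid carbon is C-1 by definition.
That gives a bromo group at C-5; a fluoro group at C-6.
Prefixes are listed alphabetically: bromo, fluoro.
The name is 5-bromo-6-fluorohexanoic acid.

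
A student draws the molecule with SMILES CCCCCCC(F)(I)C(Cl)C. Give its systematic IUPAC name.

2-chloro-3-fluoro-3-iodononane

The parent chain contains 9 carbons (nonane).
Number the chain so that the substituent locant set {2,3,3} is lower than {7,7,8} at the first point of difference.
That gives a chloro group at C-2; a fluoro group at C-3; an iodo group at C-3.
Substituent prefixes are cited in alphabetical order (multiplying prefixes like di-/tri- are ignored for ordering).
Assembling the pieces gives 2-chloro-3-fluoro-3-iodononane.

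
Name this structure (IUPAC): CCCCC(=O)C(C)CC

Counting along the main chain through the carbonyl gives 8 carbons: the parent is octane.
The principal characteristic group is a ketone (C=O on an internal carbon), named with the suffix -one.
The numbering direction is chosen so that numbering from this end puts the carbonyl group at C-4 rather than C-5.
This places the carbonyl at C-4; a methyl group at C-3.
The name is 3-methyloctan-4-one.

3-methyloctan-4-one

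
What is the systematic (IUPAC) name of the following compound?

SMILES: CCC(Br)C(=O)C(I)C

4-bromo-2-iodohexan-3-one

The longest chain bearing the carbonyl is 6 carbons long (hexane).
A ketone (C=O on an internal carbon) is the principal characteristic group, giving the suffix -one.
The numbering direction is chosen so that numbering from this end puts the carbonyl group at C-3 rather than C-4.
That gives the carbonyl at C-3; a bromo group at C-4; an iodo group at C-2.
Prefixes are listed alphabetically: bromo, iodo.
Assembling the pieces gives 4-bromo-2-iodohexan-3-one.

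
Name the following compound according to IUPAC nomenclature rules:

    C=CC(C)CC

The longest chain bearing the multiple bond is 5 carbons long (pentane).
The chain contains a C=C double bond, so the unsaturation ending is -ene.
Choose the numbering such that numbering from this end puts the double bond at C-1 rather than C-4.
That gives the double bond between C-1 and C-2; a methyl group at C-3.
Assembling the pieces gives 3-methylpent-1-ene.

3-methylpent-1-ene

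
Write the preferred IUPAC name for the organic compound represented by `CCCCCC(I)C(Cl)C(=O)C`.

The longest chain bearing the carbonyl is 9 carbons long (nonane).
A ketone (C=O on an internal carbon) is the principal characteristic group, giving the suffix -one.
The numbering direction is chosen so that numbering from this end puts the carbonyl group at C-2 rather than C-8.
This places the carbonyl at C-2; a chloro group at C-3; an iodo group at C-4.
Prefixes are listed alphabetically: chloro, iodo.
The name is 3-chloro-4-iodononan-2-one.

3-chloro-4-iodononan-2-one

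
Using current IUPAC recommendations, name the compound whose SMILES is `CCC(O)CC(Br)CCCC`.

5-bromononan-3-ol

The longest chain bearing the –OH group is 9 carbons long (nonane).
An alcohol (–OH) is the principal characteristic group, giving the suffix -ol.
The numbering direction is chosen so that numbering from this end puts the hydroxyl group at C-3 rather than C-7.
This places the hydroxyl at C-3; a bromo group at C-5.
Putting it together: 5-bromononan-3-ol.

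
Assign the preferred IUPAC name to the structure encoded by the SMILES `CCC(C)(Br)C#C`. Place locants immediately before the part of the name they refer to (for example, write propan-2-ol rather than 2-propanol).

Counting along the main chain through the multiple bond gives 5 carbons: the parent is pentane.
A C≡C triple bond in the chain gives the infix -yne-.
Choose the numbering such that numbering from this end puts the triple bond at C-1 rather than C-4.
With this numbering: the triple bond between C-1 and C-2; a bromo group at C-3; a methyl group at C-3.
The substituents are ordered alphabetically, ignoring any di-/tri- multipliers.
The name is 3-bromo-3-methylpent-1-yne.

3-bromo-3-methylpent-1-yne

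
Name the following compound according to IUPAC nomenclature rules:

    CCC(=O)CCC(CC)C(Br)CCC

7-bromo-6-ethyldecan-3-one

Counting along the main chain through the carbonyl gives 10 carbons: the parent is decane.
The highest-priority functional group is a ketone (C=O on an internal carbon), so the name ends in -one.
Choose the numbering such that numbering from this end puts the carbonyl group at C-3 rather than C-8.
With this numbering: the carbonyl at C-3; a bromo group at C-7; an ethyl group at C-6.
Prefixes are listed alphabetically: bromo, ethyl.
Putting it together: 7-bromo-6-ethyldecan-3-one.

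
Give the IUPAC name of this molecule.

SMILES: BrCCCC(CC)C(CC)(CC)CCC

The longest continuous carbon chain has 8 atoms, so the parent hydride is octane.
Number the chain so that the substituent locant set {1,4,5,5} is lower than {4,4,5,8} at the first point of difference.
This places a bromo group at C-1; ethyl groups at C-4 and C-5 (×2).
Substituent prefixes are cited in alphabetical order (multiplying prefixes like di-/tri- are ignored for ordering).
Assembling the pieces gives 1-bromo-4,5,5-triethyloctane.

1-bromo-4,5,5-triethyloctane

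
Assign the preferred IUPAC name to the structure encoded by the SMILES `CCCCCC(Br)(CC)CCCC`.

The longest continuous carbon chain has 10 atoms, so the parent hydride is decane.
The numbering direction is chosen so that the substituent locant set {5,5} is lower than {6,6} at the first point of difference.
This places a bromo group at C-5; an ethyl group at C-5.
Substituent prefixes are cited in alphabetical order (multiplying prefixes like di-/tri- are ignored for ordering).
Assembling the pieces gives 5-bromo-5-ethyldecane.

5-bromo-5-ethyldecane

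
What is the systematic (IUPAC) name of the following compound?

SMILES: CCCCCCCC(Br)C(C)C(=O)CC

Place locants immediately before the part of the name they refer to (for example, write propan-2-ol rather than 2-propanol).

5-bromo-4-methyldodecan-3-one

The longest chain bearing the carbonyl is 12 carbons long (dodecane).
The principal characteristic group is a ketone (C=O on an internal carbon), named with the suffix -one.
Choose the numbering such that numbering from this end puts the carbonyl group at C-3 rather than C-10.
This places the carbonyl at C-3; a bromo group at C-5; a methyl group at C-4.
Substituent prefixes are cited in alphabetical order (multiplying prefixes like di-/tri- are ignored for ordering).
Assembling the pieces gives 5-bromo-4-methyldodecan-3-one.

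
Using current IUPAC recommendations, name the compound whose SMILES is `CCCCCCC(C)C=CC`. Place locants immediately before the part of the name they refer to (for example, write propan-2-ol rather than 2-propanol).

Counting along the main chain through the multiple bond gives 10 carbons: the parent is decane.
There is one C=C double bond, indicated by the ending -ene.
The numbering direction is chosen so that numbering from this end puts the double bond at C-2 rather than C-8.
This places the double bond between C-2 and C-3; a methyl group at C-4.
The name is 4-methyldec-2-ene.

4-methyldec-2-ene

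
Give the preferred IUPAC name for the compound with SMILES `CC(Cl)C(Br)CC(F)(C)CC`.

The longest carbon chain is 7 atoms: the parent is heptane.
Choose the numbering such that the substituent locant set {2,3,5,5} is lower than {3,3,5,6} at the first point of difference.
That gives a bromo group at C-3; a chloro group at C-2; a fluoro group at C-5; a methyl group at C-5.
Prefixes are listed alphabetically: bromo, chloro, fluoro, methyl.
Assembling the pieces gives 3-bromo-2-chloro-5-fluoro-5-methylheptane.

3-bromo-2-chloro-5-fluoro-5-methylheptane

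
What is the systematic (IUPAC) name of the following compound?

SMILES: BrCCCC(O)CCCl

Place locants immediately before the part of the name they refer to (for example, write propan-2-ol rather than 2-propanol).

6-bromo-1-chlorohexan-3-ol

The longest carbon chain that includes the –OH group has 6 carbons, so the parent hydride is hexane.
The highest-priority functional group is an alcohol (–OH), so the name ends in -ol.
Choose the numbering such that numbering from this end puts the hydroxyl group at C-3 rather than C-4.
With this numbering: the hydroxyl at C-3; a bromo group at C-6; a chloro group at C-1.
Substituent prefixes are cited in alphabetical order (multiplying prefixes like di-/tri- are ignored for ordering).
The name is 6-bromo-1-chlorohexan-3-ol.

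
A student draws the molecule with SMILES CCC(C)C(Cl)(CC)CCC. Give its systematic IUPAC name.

4-chloro-4-ethyl-3-methylheptane

The longest carbon chain is 7 atoms: the parent is heptane.
Number the chain so that the substituent locant set {3,4,4} is lower than {4,4,5} at the first point of difference.
This places a chloro group at C-4; an ethyl group at C-4; a methyl group at C-3.
Substituent prefixes are cited in alphabetical order (multiplying prefixes like di-/tri- are ignored for ordering).
The name is 4-chloro-4-ethyl-3-methylheptane.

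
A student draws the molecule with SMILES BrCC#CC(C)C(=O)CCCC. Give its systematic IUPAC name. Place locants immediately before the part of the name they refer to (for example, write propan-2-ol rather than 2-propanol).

1-bromo-4-methylnon-2-yn-5-one

The longest chain bearing the carbonyl and the multiple bond is 9 carbons long (nonane).
The highest-priority functional group is a ketone (C=O on an internal carbon), so the name ends in -one.
The chain contains a C≡C triple bond, so the unsaturation ending is -yne.
Choose the numbering such that numbering from this end puts the triple bond at C-2 rather than C-7.
This places the carbonyl at C-5; the triple bond between C-2 and C-3; a bromo group at C-1; a methyl group at C-4.
The substituents are ordered alphabetically, ignoring any di-/tri- multipliers.
Putting it together: 1-bromo-4-methylnon-2-yn-5-one.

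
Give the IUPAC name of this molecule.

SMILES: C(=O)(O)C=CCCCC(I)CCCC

The longest carbon chain that includes the –COOH group and the multiple bond has 11 carbons, so the parent hydride is undecane.
The highest-priority functional group is a carboxylic acid (terminal –COOH), so the name ends in -oic acid.
The chain contains a C=C double bond, so the unsaturation ending is -ene.
Choose the numbering such that the carboxylic acid carbon is C-1 by definition.
This places the double bond between C-2 and C-3; an iodo group at C-7.
The name is 7-iodoundec-2-enoic acid.

7-iodoundec-2-enoic acid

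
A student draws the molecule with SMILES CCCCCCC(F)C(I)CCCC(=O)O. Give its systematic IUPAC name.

The longest carbon chain that includes the –COOH group has 12 carbons, so the parent hydride is dodecane.
The principal characteristic group is a carboxylic acid (terminal –COOH), named with the suffix -oic acid.
The numbering direction is chosen so that the carboxylic acid carbon is C-1 by definition.
That gives a fluoro group at C-6; an iodo group at C-5.
Substituent prefixes are cited in alphabetical order (multiplying prefixes like di-/tri- are ignored for ordering).
Putting it together: 6-fluoro-5-iodododecanoic acid.

6-fluoro-5-iodododecanoic acid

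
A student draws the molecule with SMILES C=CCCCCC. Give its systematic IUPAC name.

hept-1-ene

Counting along the main chain through the multiple bond gives 7 carbons: the parent is heptane.
There is one C=C double bond, indicated by the ending -ene.
Number the chain so that numbering from this end puts the double bond at C-1 rather than C-6.
With this numbering: the double bond between C-1 and C-2.
The name is hept-1-ene.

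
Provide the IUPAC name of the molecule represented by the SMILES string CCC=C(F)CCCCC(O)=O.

The longest chain bearing the –COOH group and the multiple bond is 9 carbons long (nonane).
The principal characteristic group is a carboxylic acid (terminal –COOH), named with the suffix -oic acid.
The chain contains a C=C double bond, so the unsaturation ending is -ene.
Choose the numbering such that the carboxylic acid carbon is C-1 by definition.
With this numbering: the double bond between C-6 and C-7; a fluoro group at C-6.
Assembling the pieces gives 6-fluoronon-6-enoic acid.

6-fluoronon-6-enoic acid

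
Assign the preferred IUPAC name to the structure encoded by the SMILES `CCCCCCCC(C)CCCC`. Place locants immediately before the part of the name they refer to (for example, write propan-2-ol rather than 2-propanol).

5-methyldodecane

The longest continuous carbon chain has 12 atoms, so the parent hydride is dodecane.
The numbering direction is chosen so that the substituent locant set {5} is lower than {8} at the first point of difference.
This places a methyl group at C-5.
Putting it together: 5-methyldodecane.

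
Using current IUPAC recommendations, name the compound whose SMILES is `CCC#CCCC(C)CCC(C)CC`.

The longest chain bearing the multiple bond is 12 carbons long (dodecane).
A C≡C triple bond in the chain gives the infix -yne-.
Choose the numbering such that numbering from this end puts the triple bond at C-3 rather than C-9.
This places the triple bond between C-3 and C-4; methyl groups at C-7 and C-10.
Assembling the pieces gives 7,10-dimethyldodec-3-yne.

7,10-dimethyldodec-3-yne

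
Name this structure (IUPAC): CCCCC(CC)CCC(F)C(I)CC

The longest carbon chain is 11 atoms: the parent is undecane.
The numbering direction is chosen so that the substituent locant set {3,4,7} is lower than {5,8,9} at the first point of difference.
With this numbering: an ethyl group at C-7; a fluoro group at C-4; an iodo group at C-3.
The substituents are ordered alphabetically, ignoring any di-/tri- multipliers.
The name is 7-ethyl-4-fluoro-3-iodoundecane.

7-ethyl-4-fluoro-3-iodoundecane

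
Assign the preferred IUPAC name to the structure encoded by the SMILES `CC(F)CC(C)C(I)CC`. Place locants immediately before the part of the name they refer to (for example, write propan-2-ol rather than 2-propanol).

The longest continuous carbon chain has 7 atoms, so the parent hydride is heptane.
Number the chain so that the substituent locant set {2,4,5} is lower than {3,4,6} at the first point of difference.
This places a fluoro group at C-2; an iodo group at C-5; a methyl group at C-4.
Substituent prefixes are cited in alphabetical order (multiplying prefixes like di-/tri- are ignored for ordering).
The name is 2-fluoro-5-iodo-4-methylheptane.

2-fluoro-5-iodo-4-methylheptane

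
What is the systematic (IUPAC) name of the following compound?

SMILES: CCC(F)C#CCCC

3-fluorooct-4-yne

The longest chain bearing the multiple bond is 8 carbons long (octane).
A C≡C triple bond in the chain gives the infix -yne-.
Choose the numbering such that the substituent locant set {3} is lower than {6} at the first point of difference.
That gives the triple bond between C-4 and C-5; a fluoro group at C-3.
Assembling the pieces gives 3-fluorooct-4-yne.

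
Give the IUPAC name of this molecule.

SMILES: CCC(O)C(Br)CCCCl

4-bromo-7-chloroheptan-3-ol

The longest carbon chain that includes the –OH group has 7 carbons, so the parent hydride is heptane.
The principal characteristic group is an alcohol (–OH), named with the suffix -ol.
The numbering direction is chosen so that numbering from this end puts the hydroxyl group at C-3 rather than C-5.
With this numbering: the hydroxyl at C-3; a bromo group at C-4; a chloro group at C-7.
The substituents are ordered alphabetically, ignoring any di-/tri- multipliers.
Assembling the pieces gives 4-bromo-7-chloroheptan-3-ol.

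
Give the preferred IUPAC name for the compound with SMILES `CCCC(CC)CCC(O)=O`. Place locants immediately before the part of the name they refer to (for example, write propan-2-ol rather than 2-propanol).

Counting along the main chain through the –COOH group gives 7 carbons: the parent is heptane.
The principal characteristic group is a carboxylic acid (terminal –COOH), named with the suffix -oic acid.
Choose the numbering such that the carboxylic acid carbon is C-1 by definition.
With this numbering: an ethyl group at C-4.
Putting it together: 4-ethylheptanoic acid.

4-ethylheptanoic acid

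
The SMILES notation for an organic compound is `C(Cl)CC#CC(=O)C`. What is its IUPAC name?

6-chlorohex-3-yn-2-one

The longest chain bearing the carbonyl and the multiple bond is 6 carbons long (hexane).
The highest-priority functional group is a ketone (C=O on an internal carbon), so the name ends in -one.
There is one C≡C triple bond, indicated by the ending -yne.
Choose the numbering such that numbering from this end puts the carbonyl group at C-2 rather than C-5.
That gives the carbonyl at C-2; the triple bond between C-3 and C-4; a chloro group at C-6.
Assembling the pieces gives 6-chlorohex-3-yn-2-one.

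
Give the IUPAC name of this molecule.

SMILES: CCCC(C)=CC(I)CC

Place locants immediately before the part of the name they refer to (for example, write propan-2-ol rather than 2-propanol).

3-iodo-5-methyloct-4-ene

The longest carbon chain that includes the multiple bond has 8 carbons, so the parent hydride is octane.
There is one C=C double bond, indicated by the ending -ene.
The numbering direction is chosen so that the substituent locant set {3,5} is lower than {4,6} at the first point of difference.
This places the double bond between C-4 and C-5; an iodo group at C-3; a methyl group at C-5.
Prefixes are listed alphabetically: iodo, methyl.
The name is 3-iodo-5-methyloct-4-ene.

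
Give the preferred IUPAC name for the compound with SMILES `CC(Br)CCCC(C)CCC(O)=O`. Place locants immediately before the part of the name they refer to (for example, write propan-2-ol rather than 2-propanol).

The longest carbon chain that includes the –COOH group has 9 carbons, so the parent hydride is nonane.
The highest-priority functional group is a carboxylic acid (terminal –COOH), so the name ends in -oic acid.
Number the chain so that the carboxylic acid carbon is C-1 by definition.
That gives a bromo group at C-8; a methyl group at C-4.
Substituent prefixes are cited in alphabetical order (multiplying prefixes like di-/tri- are ignored for ordering).
Putting it together: 8-bromo-4-methylnonanoic acid.

8-bromo-4-methylnonanoic acid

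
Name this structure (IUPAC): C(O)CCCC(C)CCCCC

5-methyldecan-1-ol

Counting along the main chain through the –OH group gives 10 carbons: the parent is decane.
The highest-priority functional group is an alcohol (–OH), so the name ends in -ol.
Number the chain so that numbering from this end puts the hydroxyl group at C-1 rather than C-10.
That gives the hydroxyl at C-1; a methyl group at C-5.
The name is 5-methyldecan-1-ol.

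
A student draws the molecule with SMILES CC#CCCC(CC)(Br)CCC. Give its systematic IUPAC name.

Counting along the main chain through the multiple bond gives 9 carbons: the parent is nonane.
A C≡C triple bond in the chain gives the infix -yne-.
The numbering direction is chosen so that numbering from this end puts the triple bond at C-2 rather than C-7.
With this numbering: the triple bond between C-2 and C-3; a bromo group at C-6; an ethyl group at C-6.
Prefixes are listed alphabetically: bromo, ethyl.
Putting it together: 6-bromo-6-ethylnon-2-yne.

6-bromo-6-ethylnon-2-yne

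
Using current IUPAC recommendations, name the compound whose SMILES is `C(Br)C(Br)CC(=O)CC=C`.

Counting along the main chain through the carbonyl and the multiple bond gives 7 carbons: the parent is heptane.
A ketone (C=O on an internal carbon) is the principal characteristic group, giving the suffix -one.
A C=C double bond in the chain gives the infix -ene-.
The numbering direction is chosen so that numbering from this end puts the double bond at C-1 rather than C-6.
With this numbering: the carbonyl at C-4; the double bond between C-1 and C-2; bromo groups at C-6 and C-7.
Assembling the pieces gives 6,7-dibromohept-1-en-4-one.

6,7-dibromohept-1-en-4-one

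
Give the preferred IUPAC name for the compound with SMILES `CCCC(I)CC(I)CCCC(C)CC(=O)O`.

The longest chain bearing the –COOH group is 12 carbons long (dodecane).
The principal characteristic group is a carboxylic acid (terminal –COOH), named with the suffix -oic acid.
Number the chain so that the carboxylic acid carbon is C-1 by definition.
This places iodo groups at C-7 and C-9; a methyl group at C-3.
Substituent prefixes are cited in alphabetical order (multiplying prefixes like di-/tri- are ignored for ordering).
The name is 7,9-diiodo-3-methyldodecanoic acid.

7,9-diiodo-3-methyldodecanoic acid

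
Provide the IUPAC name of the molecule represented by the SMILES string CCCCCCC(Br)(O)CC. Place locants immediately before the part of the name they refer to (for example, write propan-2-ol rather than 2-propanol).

3-bromononan-3-ol

The longest carbon chain that includes the –OH group has 9 carbons, so the parent hydride is nonane.
The highest-priority functional group is an alcohol (–OH), so the name ends in -ol.
The numbering direction is chosen so that numbering from this end puts the hydroxyl group at C-3 rather than C-7.
This places the hydroxyl at C-3; a bromo group at C-3.
Putting it together: 3-bromononan-3-ol.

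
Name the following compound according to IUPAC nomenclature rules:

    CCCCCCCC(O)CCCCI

The longest carbon chain that includes the –OH group has 12 carbons, so the parent hydride is dodecane.
The principal characteristic group is an alcohol (–OH), named with the suffix -ol.
The numbering direction is chosen so that numbering from this end puts the hydroxyl group at C-5 rather than C-8.
This places the hydroxyl at C-5; an iodo group at C-1.
Putting it together: 1-iodododecan-5-ol.

1-iodododecan-5-ol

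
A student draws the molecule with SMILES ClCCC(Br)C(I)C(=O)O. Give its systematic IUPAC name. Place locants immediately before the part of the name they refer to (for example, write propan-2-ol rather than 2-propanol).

3-bromo-5-chloro-2-iodopentanoic acid

Counting along the main chain through the –COOH group gives 5 carbons: the parent is pentane.
The principal characteristic group is a carboxylic acid (terminal –COOH), named with the suffix -oic acid.
Choose the numbering such that the carboxylic acid carbon is C-1 by definition.
With this numbering: a bromo group at C-3; a chloro group at C-5; an iodo group at C-2.
Substituent prefixes are cited in alphabetical order (multiplying prefixes like di-/tri- are ignored for ordering).
Assembling the pieces gives 3-bromo-5-chloro-2-iodopentanoic acid.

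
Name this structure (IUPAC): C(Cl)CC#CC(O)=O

5-chloropent-2-ynoic acid

Counting along the main chain through the –COOH group and the multiple bond gives 5 carbons: the parent is pentane.
The principal characteristic group is a carboxylic acid (terminal –COOH), named with the suffix -oic acid.
There is one C≡C triple bond, indicated by the ending -yne.
Number the chain so that the carboxylic acid carbon is C-1 by definition.
With this numbering: the triple bond between C-2 and C-3; a chloro group at C-5.
Putting it together: 5-chloropent-2-ynoic acid.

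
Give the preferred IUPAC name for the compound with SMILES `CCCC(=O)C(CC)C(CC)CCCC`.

The longest carbon chain that includes the carbonyl has 10 carbons, so the parent hydride is decane.
The principal characteristic group is a ketone (C=O on an internal carbon), named with the suffix -one.
The numbering direction is chosen so that numbering from this end puts the carbonyl group at C-4 rather than C-7.
This places the carbonyl at C-4; ethyl groups at C-5 and C-6.
Assembling the pieces gives 5,6-diethyldecan-4-one.

5,6-diethyldecan-4-one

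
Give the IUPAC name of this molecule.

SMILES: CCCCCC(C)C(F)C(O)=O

The longest carbon chain that includes the –COOH group has 8 carbons, so the parent hydride is octane.
A carboxylic acid (terminal –COOH) is the principal characteristic group, giving the suffix -oic acid.
Choose the numbering such that the carboxylic acid carbon is C-1 by definition.
This places a fluoro group at C-2; a methyl group at C-3.
Substituent prefixes are cited in alphabetical order (multiplying prefixes like di-/tri- are ignored for ordering).
Putting it together: 2-fluoro-3-methyloctanoic acid.

2-fluoro-3-methyloctanoic acid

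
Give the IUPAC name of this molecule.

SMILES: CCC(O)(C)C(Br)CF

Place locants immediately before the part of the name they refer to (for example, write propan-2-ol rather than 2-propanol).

Counting along the main chain through the –OH group gives 5 carbons: the parent is pentane.
The principal characteristic group is an alcohol (–OH), named with the suffix -ol.
Choose the numbering such that the substituent locant set {1,2,3} is lower than {3,4,5} at the first point of difference.
That gives the hydroxyl at C-3; a bromo group at C-2; a fluoro group at C-1; a methyl group at C-3.
Substituent prefixes are cited in alphabetical order (multiplying prefixes like di-/tri- are ignored for ordering).
Putting it together: 2-bromo-1-fluoro-3-methylpentan-3-ol.

2-bromo-1-fluoro-3-methylpentan-3-ol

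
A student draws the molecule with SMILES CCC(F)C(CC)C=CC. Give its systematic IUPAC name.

4-ethyl-5-fluorohept-2-ene

Counting along the main chain through the multiple bond gives 7 carbons: the parent is heptane.
A C=C double bond in the chain gives the infix -ene-.
Number the chain so that numbering from this end puts the double bond at C-2 rather than C-5.
This places the double bond between C-2 and C-3; an ethyl group at C-4; a fluoro group at C-5.
Substituent prefixes are cited in alphabetical order (multiplying prefixes like di-/tri- are ignored for ordering).
Assembling the pieces gives 4-ethyl-5-fluorohept-2-ene.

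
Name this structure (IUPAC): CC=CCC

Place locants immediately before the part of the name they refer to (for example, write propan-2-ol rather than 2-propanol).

The longest chain bearing the multiple bond is 5 carbons long (pentane).
The chain contains a C=C double bond, so the unsaturation ending is -ene.
Choose the numbering such that numbering from this end puts the double bond at C-2 rather than C-3.
With this numbering: the double bond between C-2 and C-3.
Putting it together: pent-2-ene.

pent-2-ene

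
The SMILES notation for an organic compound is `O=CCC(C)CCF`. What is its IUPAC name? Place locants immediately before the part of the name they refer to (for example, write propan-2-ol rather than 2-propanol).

Counting along the main chain through the –CHO group gives 5 carbons: the parent is pentane.
The highest-priority functional group is an aldehyde (terminal –CHO), so the name ends in -al.
Number the chain so that the aldehyde carbon is C-1 by definition.
With this numbering: a fluoro group at C-5; a methyl group at C-3.
Substituent prefixes are cited in alphabetical order (multiplying prefixes like di-/tri- are ignored for ordering).
Putting it together: 5-fluoro-3-methylpentanal.

5-fluoro-3-methylpentanal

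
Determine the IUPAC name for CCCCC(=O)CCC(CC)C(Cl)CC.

9-chloro-8-ethylundecan-5-one

Counting along the main chain through the carbonyl gives 11 carbons: the parent is undecane.
A ketone (C=O on an internal carbon) is the principal characteristic group, giving the suffix -one.
Number the chain so that numbering from this end puts the carbonyl group at C-5 rather than C-7.
With this numbering: the carbonyl at C-5; a chloro group at C-9; an ethyl group at C-8.
The substituents are ordered alphabetically, ignoring any di-/tri- multipliers.
The name is 9-chloro-8-ethylundecan-5-one.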